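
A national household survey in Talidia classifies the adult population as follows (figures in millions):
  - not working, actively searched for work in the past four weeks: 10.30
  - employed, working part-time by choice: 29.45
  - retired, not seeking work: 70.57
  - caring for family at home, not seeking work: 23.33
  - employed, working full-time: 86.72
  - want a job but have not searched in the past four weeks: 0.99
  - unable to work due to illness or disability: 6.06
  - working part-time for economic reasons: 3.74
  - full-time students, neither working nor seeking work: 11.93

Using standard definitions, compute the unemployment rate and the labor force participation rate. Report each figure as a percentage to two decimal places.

Employed = 29.45 + 86.72 + 3.74 = 119.91 million (anyone who worked, including part-time for economic reasons, counts as employed).
Unemployed = 10.30 million.
Labor force = 119.91 + 10.30 = 130.21 million.
Not in labor force = 70.57 + 23.33 + 0.99 + 6.06 + 11.93 = 112.88 million (those not working and not actively searching are outside the labor force — including those who want a job but have given up searching).
Civilian working-age population = 130.21 + 112.88 = 243.09 million.
Unemployment rate = 10.30 / 130.21 = 7.91%.
Labor force participation rate = 130.21 / 243.09 = 53.56%.

Unemployment rate ≈ 7.91%; labor force participation rate ≈ 53.56%.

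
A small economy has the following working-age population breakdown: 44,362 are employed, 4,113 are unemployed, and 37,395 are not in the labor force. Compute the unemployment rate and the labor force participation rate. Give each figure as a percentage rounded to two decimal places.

Unemployment rate ≈ 8.48%; labor force participation rate ≈ 56.45%.

Labor force = employed + unemployed = 44,362 + 4,113 = 48,475.
Working-age population = 48,475 + 37,395 = 85,870.
Unemployment rate = 4,113 / 48,475 = 8.48%.
Labor force participation rate = 48,475 / 85,870 = 56.45%.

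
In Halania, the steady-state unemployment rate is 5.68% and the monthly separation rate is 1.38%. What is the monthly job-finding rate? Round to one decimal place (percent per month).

Job-finding rate ≈ 22.9% per month.

From u* = s/(s+f): f = s·(1−u)/u.
f = 1.38 × (1 − 0.0568) / 0.0568 = 1.3016 / 0.0568 ≈ 22.9% per month.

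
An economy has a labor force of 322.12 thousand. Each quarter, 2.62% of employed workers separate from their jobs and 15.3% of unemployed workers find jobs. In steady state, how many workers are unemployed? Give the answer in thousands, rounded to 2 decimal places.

About 47.10 thousand are unemployed in steady state.

Steady-state unemployment rate u* = s/(s+f) = 2.62/(2.62+15.3) = 0.146205.
Unemployed = u* × labor force = 0.146205 × 322.12 ≈ 47.10 thousand.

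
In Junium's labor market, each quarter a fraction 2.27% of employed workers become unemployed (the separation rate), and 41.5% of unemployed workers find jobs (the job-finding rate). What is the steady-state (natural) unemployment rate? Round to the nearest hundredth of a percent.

Steady-state unemployment rate ≈ 5.19%.

At steady state the flows balance: s·E = f·U, so U/(E+U) = s/(s+f).
u* = 2.27 / (2.27 + 41.5) = 2.27 / 43.77 = 5.19%.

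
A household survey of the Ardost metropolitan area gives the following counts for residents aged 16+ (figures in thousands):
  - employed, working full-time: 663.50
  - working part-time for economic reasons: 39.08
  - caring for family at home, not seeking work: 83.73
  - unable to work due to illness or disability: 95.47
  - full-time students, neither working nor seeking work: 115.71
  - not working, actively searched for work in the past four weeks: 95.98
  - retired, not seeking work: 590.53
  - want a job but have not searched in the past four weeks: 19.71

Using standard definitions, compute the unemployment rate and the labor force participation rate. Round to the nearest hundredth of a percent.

Employed = 663.50 + 39.08 = 702.58 thousand (anyone who worked, including part-time for economic reasons, counts as employed).
Unemployed = 95.98 thousand.
Labor force = 702.58 + 95.98 = 798.56 thousand.
Not in labor force = 83.73 + 95.47 + 115.71 + 590.53 + 19.71 = 905.15 thousand (those not working and not actively searching are outside the labor force — including those who want a job but have given up searching).
Civilian working-age population = 798.56 + 905.15 = 1,703.71 thousand.
Unemployment rate = 95.98 / 798.56 = 12.02%.
Labor force participation rate = 798.56 / 1,703.71 = 46.87%.

Unemployment rate ≈ 12.02%; labor force participation rate ≈ 46.87%.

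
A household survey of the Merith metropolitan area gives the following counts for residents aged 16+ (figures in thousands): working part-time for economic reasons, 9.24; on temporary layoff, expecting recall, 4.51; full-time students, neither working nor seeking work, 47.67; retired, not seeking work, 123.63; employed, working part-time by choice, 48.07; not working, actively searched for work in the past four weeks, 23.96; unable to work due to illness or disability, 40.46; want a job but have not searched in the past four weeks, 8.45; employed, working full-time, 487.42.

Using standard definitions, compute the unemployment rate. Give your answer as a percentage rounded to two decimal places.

Unemployment rate ≈ 4.97%.

Employed = 9.24 + 48.07 + 487.42 = 544.73 thousand (anyone who worked, including part-time for economic reasons, counts as employed).
Unemployed = 4.51 + 23.96 = 28.47 thousand (jobless and actively searching, or on temporary layoff).
Labor force = 544.73 + 28.47 = 573.20 thousand.
Unemployment rate = 28.47 / 573.20 = 4.97%.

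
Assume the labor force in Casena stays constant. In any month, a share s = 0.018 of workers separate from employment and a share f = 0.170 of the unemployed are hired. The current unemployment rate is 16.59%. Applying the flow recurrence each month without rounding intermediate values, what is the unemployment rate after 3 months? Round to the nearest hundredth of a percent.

Unemployment rate after three months ≈ 13.33%.

With a fixed labor force, u_{t+1} = u_t + s·(1−u_t) − f·u_t = u_t·(1−s−f) + s.
Here 1−s−f = 0.812 and s = 0.018.
u_1 = 0.165900 × 0.812 + 0.018 = 0.152711.
u_2 = 0.152711 × 0.812 + 0.018 = 0.142001.
u_3 = 0.142001 × 0.812 + 0.018 = 0.133305.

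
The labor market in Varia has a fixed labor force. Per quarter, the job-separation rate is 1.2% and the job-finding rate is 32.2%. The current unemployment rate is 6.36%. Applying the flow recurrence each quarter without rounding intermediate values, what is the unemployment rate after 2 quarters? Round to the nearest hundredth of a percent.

Unemployment rate after two quarters ≈ 4.82%.

With a fixed labor force, u_{t+1} = u_t + s·(1−u_t) − f·u_t = u_t·(1−s−f) + s.
Here 1−s−f = 0.666 and s = 0.012.
u_1 = 0.063600 × 0.666 + 0.012 = 0.054358.
u_2 = 0.054358 × 0.666 + 0.012 = 0.048202.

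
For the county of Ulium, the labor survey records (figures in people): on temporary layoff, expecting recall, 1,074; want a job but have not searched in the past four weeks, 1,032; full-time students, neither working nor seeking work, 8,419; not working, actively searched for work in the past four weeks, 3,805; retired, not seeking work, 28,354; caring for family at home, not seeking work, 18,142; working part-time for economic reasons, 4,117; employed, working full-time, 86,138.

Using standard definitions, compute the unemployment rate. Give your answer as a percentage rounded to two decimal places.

Employed = 4,117 + 86,138 = 90,255 (anyone who worked, including part-time for economic reasons, counts as employed).
Unemployed = 1,074 + 3,805 = 4,879 (jobless and actively searching, or on temporary layoff).
Labor force = 90,255 + 4,879 = 95,134.
Unemployment rate = 4,879 / 95,134 = 5.13%.

Unemployment rate ≈ 5.13%.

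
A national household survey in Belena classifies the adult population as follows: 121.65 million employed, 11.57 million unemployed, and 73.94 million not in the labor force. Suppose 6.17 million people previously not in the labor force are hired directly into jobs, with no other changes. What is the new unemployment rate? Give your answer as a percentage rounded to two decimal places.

New unemployment rate ≈ 8.30%.

Initially, labor force = 121.65 + 11.57 = 133.22 million, so u = 11.57/133.22 = 8.68%.
After the change, employed and labor force both rise by 6.17; unemployed unchanged → E = 127.82, U = 11.57, labor force = 139.39 million.
New unemployment rate = 11.57 / 139.39 = 8.30%.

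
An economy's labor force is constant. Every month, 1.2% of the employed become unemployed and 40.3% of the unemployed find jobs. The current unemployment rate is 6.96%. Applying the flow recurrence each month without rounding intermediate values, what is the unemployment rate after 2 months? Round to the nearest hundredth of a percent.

Unemployment rate after two months ≈ 4.28%.

With a fixed labor force, u_{t+1} = u_t + s·(1−u_t) − f·u_t = u_t·(1−s−f) + s.
Here 1−s−f = 0.585 and s = 0.012.
u_1 = 0.069600 × 0.585 + 0.012 = 0.052716.
u_2 = 0.052716 × 0.585 + 0.012 = 0.042839.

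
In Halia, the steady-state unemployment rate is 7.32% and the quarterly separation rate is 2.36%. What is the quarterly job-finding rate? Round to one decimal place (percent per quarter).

Job-finding rate ≈ 29.9% per quarter.

From u* = s/(s+f): f = s·(1−u)/u.
f = 2.36 × (1 − 0.0732) / 0.0732 = 2.1872 / 0.0732 ≈ 29.9% per quarter.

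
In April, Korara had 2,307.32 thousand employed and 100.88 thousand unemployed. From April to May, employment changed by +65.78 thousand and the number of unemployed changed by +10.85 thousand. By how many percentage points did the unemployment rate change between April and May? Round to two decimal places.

April: labor force = 2,307.32 + 100.88 = 2,408.20; u = 100.88/2,408.20 = 4.19%.
May: labor force = 2,373.10 + 111.73 = 2,484.83; u = 111.73/2,484.83 = 4.50%.
Change = 4.50% − 4.19% = +0.31 pp.

The unemployment rate changed by +0.31 percentage points.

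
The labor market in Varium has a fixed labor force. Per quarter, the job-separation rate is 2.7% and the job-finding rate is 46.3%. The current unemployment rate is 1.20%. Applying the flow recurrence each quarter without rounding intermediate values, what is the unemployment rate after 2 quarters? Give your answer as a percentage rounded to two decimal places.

Unemployment rate after two quarters ≈ 4.39%.

With a fixed labor force, u_{t+1} = u_t + s·(1−u_t) − f·u_t = u_t·(1−s−f) + s.
Here 1−s−f = 0.510 and s = 0.027.
u_1 = 0.012000 × 0.510 + 0.027 = 0.033120.
u_2 = 0.033120 × 0.510 + 0.027 = 0.043891.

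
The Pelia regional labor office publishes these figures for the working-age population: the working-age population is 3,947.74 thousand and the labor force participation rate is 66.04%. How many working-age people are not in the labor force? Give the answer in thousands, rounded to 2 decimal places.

Share not in the labor force = 1 − 0.6604 = 0.3396.
Not in labor force = 0.3396 × 3,947.74 ≈ 1,340.65 thousand.

About 1,340.65 thousand are not in the labor force.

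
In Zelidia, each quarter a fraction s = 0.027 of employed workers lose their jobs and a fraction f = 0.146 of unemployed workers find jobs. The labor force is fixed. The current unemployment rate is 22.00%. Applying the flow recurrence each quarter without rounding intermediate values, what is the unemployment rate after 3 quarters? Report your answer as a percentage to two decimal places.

With a fixed labor force, u_{t+1} = u_t + s·(1−u_t) − f·u_t = u_t·(1−s−f) + s.
Here 1−s−f = 0.827 and s = 0.027.
u_1 = 0.220000 × 0.827 + 0.027 = 0.208940.
u_2 = 0.208940 × 0.827 + 0.027 = 0.199793.
u_3 = 0.199793 × 0.827 + 0.027 = 0.192229.

Unemployment rate after three quarters ≈ 19.22%.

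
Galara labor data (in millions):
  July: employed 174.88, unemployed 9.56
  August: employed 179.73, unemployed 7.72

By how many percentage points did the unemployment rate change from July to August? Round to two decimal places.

The unemployment rate changed by −1.06 percentage points.

July: labor force = 174.88 + 9.56 = 184.44; u = 9.56/184.44 = 5.18%.
August: labor force = 179.73 + 7.72 = 187.45; u = 7.72/187.45 = 4.12%.
Change = 4.12% − 5.18% = −1.06 pp.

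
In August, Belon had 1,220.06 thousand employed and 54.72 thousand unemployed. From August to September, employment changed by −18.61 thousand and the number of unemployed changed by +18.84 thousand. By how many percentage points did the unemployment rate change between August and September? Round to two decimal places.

August: labor force = 1,220.06 + 54.72 = 1,274.78; u = 54.72/1,274.78 = 4.29%.
September: labor force = 1,201.45 + 73.56 = 1,275.01; u = 73.56/1,275.01 = 5.77%.
Change = 5.77% − 4.29% = +1.48 pp.

The unemployment rate changed by +1.48 percentage points.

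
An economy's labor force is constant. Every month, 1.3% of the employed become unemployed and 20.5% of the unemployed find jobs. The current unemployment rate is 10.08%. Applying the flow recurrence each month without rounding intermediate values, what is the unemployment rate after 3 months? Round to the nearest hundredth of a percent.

With a fixed labor force, u_{t+1} = u_t + s·(1−u_t) − f·u_t = u_t·(1−s−f) + s.
Here 1−s−f = 0.782 and s = 0.013.
u_1 = 0.100800 × 0.782 + 0.013 = 0.091826.
u_2 = 0.091826 × 0.782 + 0.013 = 0.084808.
u_3 = 0.084808 × 0.782 + 0.013 = 0.079320.

Unemployment rate after three months ≈ 7.93%.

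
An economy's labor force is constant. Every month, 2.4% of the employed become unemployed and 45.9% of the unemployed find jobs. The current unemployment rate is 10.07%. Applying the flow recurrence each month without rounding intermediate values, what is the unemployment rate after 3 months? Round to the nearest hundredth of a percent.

Unemployment rate after three months ≈ 5.67%.

With a fixed labor force, u_{t+1} = u_t + s·(1−u_t) − f·u_t = u_t·(1−s−f) + s.
Here 1−s−f = 0.517 and s = 0.024.
u_1 = 0.100700 × 0.517 + 0.024 = 0.076062.
u_2 = 0.076062 × 0.517 + 0.024 = 0.063324.
u_3 = 0.063324 × 0.517 + 0.024 = 0.056739.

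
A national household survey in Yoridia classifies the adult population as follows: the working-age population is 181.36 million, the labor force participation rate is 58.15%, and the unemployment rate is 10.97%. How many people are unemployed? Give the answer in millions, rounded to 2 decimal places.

Labor force = 0.5815 × 181.36 = 105.46 million.
Unemployed = 0.1097 × 105.46 ≈ 11.57 million.

About 11.57 million are unemployed.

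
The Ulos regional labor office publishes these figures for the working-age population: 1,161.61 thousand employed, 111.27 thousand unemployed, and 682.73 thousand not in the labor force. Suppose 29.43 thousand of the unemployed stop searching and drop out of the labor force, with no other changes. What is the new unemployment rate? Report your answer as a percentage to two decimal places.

Initially, labor force = 1,161.61 + 111.27 = 1,272.88 thousand, so u = 111.27/1,272.88 = 8.74%.
After the change, unemployed and labor force both fall by 29.43 → E = 1,161.61, U = 81.84, labor force = 1,243.45 thousand.
New unemployment rate = 81.84 / 1,243.45 = 6.58%.

New unemployment rate ≈ 6.58%.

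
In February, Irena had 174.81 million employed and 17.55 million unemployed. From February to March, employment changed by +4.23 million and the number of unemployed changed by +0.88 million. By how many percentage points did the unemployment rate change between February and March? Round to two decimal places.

The unemployment rate changed by +0.21 percentage points.

February: labor force = 174.81 + 17.55 = 192.36; u = 17.55/192.36 = 9.12%.
March: labor force = 179.04 + 18.43 = 197.47; u = 18.43/197.47 = 9.33%.
Change = 9.33% − 9.12% = +0.21 pp.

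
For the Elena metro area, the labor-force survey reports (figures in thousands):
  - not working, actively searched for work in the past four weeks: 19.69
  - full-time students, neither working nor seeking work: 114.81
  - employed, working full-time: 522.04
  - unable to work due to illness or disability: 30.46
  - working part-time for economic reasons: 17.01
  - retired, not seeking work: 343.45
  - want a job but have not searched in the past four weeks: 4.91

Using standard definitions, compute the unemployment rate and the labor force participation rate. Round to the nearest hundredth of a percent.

Unemployment rate ≈ 3.52%; labor force participation rate ≈ 53.09%.

Employed = 522.04 + 17.01 = 539.05 thousand (anyone who worked, including part-time for economic reasons, counts as employed).
Unemployed = 19.69 thousand.
Labor force = 539.05 + 19.69 = 558.74 thousand.
Not in labor force = 114.81 + 30.46 + 343.45 + 4.91 = 493.63 thousand (those not working and not actively searching are outside the labor force — including those who want a job but have given up searching).
Civilian working-age population = 558.74 + 493.63 = 1,052.37 thousand.
Unemployment rate = 19.69 / 558.74 = 3.52%.
Labor force participation rate = 558.74 / 1,052.37 = 53.09%.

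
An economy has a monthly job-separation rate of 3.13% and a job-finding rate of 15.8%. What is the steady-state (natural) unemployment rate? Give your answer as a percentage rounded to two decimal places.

At steady state the flows balance: s·E = f·U, so U/(E+U) = s/(s+f).
u* = 3.13 / (3.13 + 15.8) = 3.13 / 18.93 = 16.53%.

Steady-state unemployment rate ≈ 16.53%.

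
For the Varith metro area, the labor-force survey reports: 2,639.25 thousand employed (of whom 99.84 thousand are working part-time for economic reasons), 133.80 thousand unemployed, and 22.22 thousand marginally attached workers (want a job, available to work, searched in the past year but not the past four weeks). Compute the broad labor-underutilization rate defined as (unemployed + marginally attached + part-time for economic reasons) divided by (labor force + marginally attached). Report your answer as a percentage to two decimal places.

Broad underutilization rate ≈ 9.15%.

Labor force = 2,639.25 + 133.80 = 2,773.05 thousand.
Numerator = 133.80 + 22.22 + 99.84 = 255.86 thousand.
Denominator = 2,773.05 + 22.22 = 2,795.27 thousand.
Broad rate = 255.86 / 2,795.27 = 9.15%.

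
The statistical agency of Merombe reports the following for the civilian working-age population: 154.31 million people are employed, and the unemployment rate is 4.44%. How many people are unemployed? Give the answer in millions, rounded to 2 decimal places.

About 7.17 million are unemployed.

Let U be the number unemployed. The labor force is E + U, and U/(E+U) = 0.0444.
So U = 0.0444 × 154.31 / (1 − 0.0444) = 6.8514 / 0.9556 ≈ 7.17 million.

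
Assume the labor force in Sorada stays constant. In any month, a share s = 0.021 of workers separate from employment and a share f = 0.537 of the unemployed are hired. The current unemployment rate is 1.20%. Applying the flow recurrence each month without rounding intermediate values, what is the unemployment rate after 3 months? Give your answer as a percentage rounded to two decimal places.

Unemployment rate after three months ≈ 3.54%.

With a fixed labor force, u_{t+1} = u_t + s·(1−u_t) − f·u_t = u_t·(1−s−f) + s.
Here 1−s−f = 0.442 and s = 0.021.
u_1 = 0.012000 × 0.442 + 0.021 = 0.026304.
u_2 = 0.026304 × 0.442 + 0.021 = 0.032626.
u_3 = 0.032626 × 0.442 + 0.021 = 0.035421.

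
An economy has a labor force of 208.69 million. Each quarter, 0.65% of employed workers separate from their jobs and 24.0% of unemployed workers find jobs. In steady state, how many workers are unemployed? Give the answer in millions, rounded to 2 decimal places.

Steady-state unemployment rate u* = s/(s+f) = 0.65/(0.65+24.0) = 0.026369.
Unemployed = u* × labor force = 0.026369 × 208.69 ≈ 5.50 million.

About 5.50 million are unemployed in steady state.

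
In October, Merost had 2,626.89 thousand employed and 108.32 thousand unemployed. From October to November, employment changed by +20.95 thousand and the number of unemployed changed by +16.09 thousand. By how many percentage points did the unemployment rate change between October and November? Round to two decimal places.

October: labor force = 2,626.89 + 108.32 = 2,735.21; u = 108.32/2,735.21 = 3.96%.
November: labor force = 2,647.84 + 124.41 = 2,772.25; u = 124.41/2,772.25 = 4.49%.
Change = 4.49% − 3.96% = +0.53 pp.

The unemployment rate changed by +0.53 percentage points.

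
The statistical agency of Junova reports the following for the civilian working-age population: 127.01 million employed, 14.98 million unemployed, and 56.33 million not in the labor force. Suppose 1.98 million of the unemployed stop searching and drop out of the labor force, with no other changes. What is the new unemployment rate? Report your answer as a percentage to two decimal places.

Initially, labor force = 127.01 + 14.98 = 141.99 million, so u = 14.98/141.99 = 10.55%.
After the change, unemployed and labor force both fall by 1.98 → E = 127.01, U = 13.00, labor force = 140.01 million.
New unemployment rate = 13.00 / 140.01 = 9.29%.

New unemployment rate ≈ 9.29%.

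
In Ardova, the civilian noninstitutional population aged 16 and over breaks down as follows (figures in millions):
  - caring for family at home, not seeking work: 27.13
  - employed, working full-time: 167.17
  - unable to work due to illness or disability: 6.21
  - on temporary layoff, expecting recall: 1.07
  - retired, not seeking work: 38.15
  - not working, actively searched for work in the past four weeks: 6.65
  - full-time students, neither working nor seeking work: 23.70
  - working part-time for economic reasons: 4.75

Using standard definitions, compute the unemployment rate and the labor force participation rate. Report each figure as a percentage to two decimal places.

Employed = 167.17 + 4.75 = 171.92 million (anyone who worked, including part-time for economic reasons, counts as employed).
Unemployed = 1.07 + 6.65 = 7.72 million (jobless and actively searching, or on temporary layoff).
Labor force = 171.92 + 7.72 = 179.64 million.
Not in labor force = 27.13 + 6.21 + 38.15 + 23.70 = 95.19 million (those not working and not actively searching are outside the labor force).
Civilian working-age population = 179.64 + 95.19 = 274.83 million.
Unemployment rate = 7.72 / 179.64 = 4.30%.
Labor force participation rate = 179.64 / 274.83 = 65.36%.

Unemployment rate ≈ 4.30%; labor force participation rate ≈ 65.36%.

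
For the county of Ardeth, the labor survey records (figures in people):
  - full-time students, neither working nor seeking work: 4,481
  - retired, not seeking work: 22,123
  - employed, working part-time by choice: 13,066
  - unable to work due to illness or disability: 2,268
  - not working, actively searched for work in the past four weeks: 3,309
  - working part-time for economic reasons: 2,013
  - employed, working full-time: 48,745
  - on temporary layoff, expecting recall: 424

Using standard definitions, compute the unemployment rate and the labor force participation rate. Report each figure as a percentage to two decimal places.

Employed = 13,066 + 2,013 + 48,745 = 63,824 (anyone who worked, including part-time for economic reasons, counts as employed).
Unemployed = 3,309 + 424 = 3,733 (jobless and actively searching, or on temporary layoff).
Labor force = 63,824 + 3,733 = 67,557.
Not in labor force = 4,481 + 22,123 + 2,268 = 28,872 (those not working and not actively searching are outside the labor force).
Civilian working-age population = 67,557 + 28,872 = 96,429.
Unemployment rate = 3,733 / 67,557 = 5.53%.
Labor force participation rate = 67,557 / 96,429 = 70.06%.

Unemployment rate ≈ 5.53%; labor force participation rate ≈ 70.06%.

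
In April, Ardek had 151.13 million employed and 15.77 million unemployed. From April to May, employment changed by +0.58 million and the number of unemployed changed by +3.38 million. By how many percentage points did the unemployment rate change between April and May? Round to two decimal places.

April: labor force = 151.13 + 15.77 = 166.90; u = 15.77/166.90 = 9.45%.
May: labor force = 151.71 + 19.15 = 170.86; u = 19.15/170.86 = 11.21%.
Change = 11.21% − 9.45% = +1.76 pp.

The unemployment rate changed by +1.76 percentage points.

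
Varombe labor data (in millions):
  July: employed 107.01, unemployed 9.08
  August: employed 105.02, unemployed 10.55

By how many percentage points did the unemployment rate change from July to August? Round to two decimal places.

July: labor force = 107.01 + 9.08 = 116.09; u = 9.08/116.09 = 7.82%.
August: labor force = 105.02 + 10.55 = 115.57; u = 10.55/115.57 = 9.13%.
Change = 9.13% − 7.82% = +1.31 pp.

The unemployment rate changed by +1.31 percentage points.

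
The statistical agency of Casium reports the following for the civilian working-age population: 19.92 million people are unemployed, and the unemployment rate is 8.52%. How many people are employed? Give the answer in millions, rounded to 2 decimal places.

About 213.88 million are employed.

Labor force = U / u = 19.92 / 0.0852 ≈ 233.80 million.
Employed = labor force − unemployed = 233.80 − 19.92 = 213.88 million.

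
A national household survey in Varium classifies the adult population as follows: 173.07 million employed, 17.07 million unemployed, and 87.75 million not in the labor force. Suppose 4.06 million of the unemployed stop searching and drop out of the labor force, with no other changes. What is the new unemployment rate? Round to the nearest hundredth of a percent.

Initially, labor force = 173.07 + 17.07 = 190.14 million, so u = 17.07/190.14 = 8.98%.
After the change, unemployed and labor force both fall by 4.06 → E = 173.07, U = 13.01, labor force = 186.08 million.
New unemployment rate = 13.01 / 186.08 = 6.99%.

New unemployment rate ≈ 6.99%.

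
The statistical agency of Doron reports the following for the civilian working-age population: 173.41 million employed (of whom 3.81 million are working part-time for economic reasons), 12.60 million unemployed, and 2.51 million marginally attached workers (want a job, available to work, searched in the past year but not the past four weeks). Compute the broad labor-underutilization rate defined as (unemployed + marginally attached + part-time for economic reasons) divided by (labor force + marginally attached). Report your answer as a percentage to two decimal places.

Labor force = 173.41 + 12.60 = 186.01 million.
Numerator = 12.60 + 2.51 + 3.81 = 18.92 million.
Denominator = 186.01 + 2.51 = 188.52 million.
Broad rate = 18.92 / 188.52 = 10.04%.

Broad underutilization rate ≈ 10.04%.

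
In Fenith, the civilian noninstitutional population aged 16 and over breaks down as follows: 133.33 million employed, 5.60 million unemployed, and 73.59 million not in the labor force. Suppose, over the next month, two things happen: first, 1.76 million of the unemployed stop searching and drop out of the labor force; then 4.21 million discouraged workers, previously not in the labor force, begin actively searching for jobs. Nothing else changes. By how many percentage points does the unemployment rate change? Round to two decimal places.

Initially, labor force = 133.33 + 5.60 = 138.93 million, so u = 5.60/138.93 = 4.03%.
After the first change, unemployed and labor force both fall by 1.76 → E = 133.33, U = 3.84, labor force = 137.17 million.
After the second change, unemployed and labor force both rise by 4.21 → E = 133.33, U = 8.05, labor force = 141.38 million.
New unemployment rate = 8.05 / 141.38 = 5.69%.
Change = 5.69% − 4.03% = +1.66 percentage points.

The unemployment rate changes by +1.66 percentage points.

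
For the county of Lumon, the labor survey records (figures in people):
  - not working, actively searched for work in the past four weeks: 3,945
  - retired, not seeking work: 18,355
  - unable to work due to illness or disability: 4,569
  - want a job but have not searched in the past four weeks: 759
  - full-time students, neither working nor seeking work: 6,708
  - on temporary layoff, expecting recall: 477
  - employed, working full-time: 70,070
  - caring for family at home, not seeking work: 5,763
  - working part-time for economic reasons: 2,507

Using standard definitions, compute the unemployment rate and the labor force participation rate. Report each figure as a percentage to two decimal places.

Employed = 70,070 + 2,507 = 72,577 (anyone who worked, including part-time for economic reasons, counts as employed).
Unemployed = 3,945 + 477 = 4,422 (jobless and actively searching, or on temporary layoff).
Labor force = 72,577 + 4,422 = 76,999.
Not in labor force = 18,355 + 4,569 + 759 + 6,708 + 5,763 = 36,154 (those not working and not actively searching are outside the labor force — including those who want a job but have given up searching).
Civilian working-age population = 76,999 + 36,154 = 113,153.
Unemployment rate = 4,422 / 76,999 = 5.74%.
Labor force participation rate = 76,999 / 113,153 = 68.05%.

Unemployment rate ≈ 5.74%; labor force participation rate ≈ 68.05%.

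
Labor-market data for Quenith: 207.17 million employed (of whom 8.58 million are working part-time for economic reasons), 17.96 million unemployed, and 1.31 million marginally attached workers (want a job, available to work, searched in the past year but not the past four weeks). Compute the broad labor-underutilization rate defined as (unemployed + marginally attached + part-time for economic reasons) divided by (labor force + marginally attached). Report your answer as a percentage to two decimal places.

Broad underutilization rate ≈ 12.30%.

Labor force = 207.17 + 17.96 = 225.13 million.
Numerator = 17.96 + 1.31 + 8.58 = 27.85 million.
Denominator = 225.13 + 1.31 = 226.44 million.
Broad rate = 27.85 / 226.44 = 12.30%.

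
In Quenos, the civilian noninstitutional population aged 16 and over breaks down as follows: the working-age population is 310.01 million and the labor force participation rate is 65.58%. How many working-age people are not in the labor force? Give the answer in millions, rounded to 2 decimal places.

About 106.71 million are not in the labor force.

Share not in the labor force = 1 − 0.6558 = 0.3442.
Not in labor force = 0.3442 × 310.01 ≈ 106.71 million.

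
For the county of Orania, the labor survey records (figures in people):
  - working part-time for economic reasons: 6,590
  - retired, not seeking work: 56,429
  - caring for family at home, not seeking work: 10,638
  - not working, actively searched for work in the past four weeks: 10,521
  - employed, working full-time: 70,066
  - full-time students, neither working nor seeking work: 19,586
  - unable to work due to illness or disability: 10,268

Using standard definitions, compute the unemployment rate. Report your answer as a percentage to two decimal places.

Unemployment rate ≈ 12.07%.

Employed = 6,590 + 70,066 = 76,656 (anyone who worked, including part-time for economic reasons, counts as employed).
Unemployed = 10,521.
Labor force = 76,656 + 10,521 = 87,177.
Unemployment rate = 10,521 / 87,177 = 12.07%.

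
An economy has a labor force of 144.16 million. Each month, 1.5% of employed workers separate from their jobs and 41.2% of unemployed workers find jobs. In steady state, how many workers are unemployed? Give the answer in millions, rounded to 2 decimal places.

About 5.06 million are unemployed in steady state.

Steady-state unemployment rate u* = s/(s+f) = 1.5/(1.5+41.2) = 0.035129.
Unemployed = u* × labor force = 0.035129 × 144.16 ≈ 5.06 million.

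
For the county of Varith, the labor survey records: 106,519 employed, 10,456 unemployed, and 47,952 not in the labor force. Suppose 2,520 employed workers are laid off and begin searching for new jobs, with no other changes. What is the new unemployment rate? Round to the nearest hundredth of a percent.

New unemployment rate ≈ 11.09%.

Initially, labor force = 106,519 + 10,456 = 116,975, so u = 10,456/116,975 = 8.94%.
After the change, employed falls and unemployed rises by 2,520; labor force unchanged → E = 103,999, U = 12,976, labor force = 116,975.
New unemployment rate = 12,976 / 116,975 = 11.09%.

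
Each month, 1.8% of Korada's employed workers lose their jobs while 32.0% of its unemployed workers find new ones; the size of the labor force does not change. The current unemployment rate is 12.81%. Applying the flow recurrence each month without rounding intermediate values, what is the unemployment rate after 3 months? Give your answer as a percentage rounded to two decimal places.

With a fixed labor force, u_{t+1} = u_t + s·(1−u_t) − f·u_t = u_t·(1−s−f) + s.
Here 1−s−f = 0.662 and s = 0.018.
u_1 = 0.128100 × 0.662 + 0.018 = 0.102802.
u_2 = 0.102802 × 0.662 + 0.018 = 0.086055.
u_3 = 0.086055 × 0.662 + 0.018 = 0.074968.

Unemployment rate after three months ≈ 7.50%.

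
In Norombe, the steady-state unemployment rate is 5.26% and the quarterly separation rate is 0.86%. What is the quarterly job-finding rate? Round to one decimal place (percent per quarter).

From u* = s/(s+f): f = s·(1−u)/u.
f = 0.86 × (1 − 0.0526) / 0.0526 = 0.8148 / 0.0526 ≈ 15.5% per quarter.

Job-finding rate ≈ 15.5% per quarter.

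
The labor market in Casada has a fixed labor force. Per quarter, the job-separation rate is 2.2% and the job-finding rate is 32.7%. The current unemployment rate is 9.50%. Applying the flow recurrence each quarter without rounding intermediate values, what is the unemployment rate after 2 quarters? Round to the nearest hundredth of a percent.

Unemployment rate after two quarters ≈ 7.66%.

With a fixed labor force, u_{t+1} = u_t + s·(1−u_t) − f·u_t = u_t·(1−s−f) + s.
Here 1−s−f = 0.651 and s = 0.022.
u_1 = 0.095000 × 0.651 + 0.022 = 0.083845.
u_2 = 0.083845 × 0.651 + 0.022 = 0.076583.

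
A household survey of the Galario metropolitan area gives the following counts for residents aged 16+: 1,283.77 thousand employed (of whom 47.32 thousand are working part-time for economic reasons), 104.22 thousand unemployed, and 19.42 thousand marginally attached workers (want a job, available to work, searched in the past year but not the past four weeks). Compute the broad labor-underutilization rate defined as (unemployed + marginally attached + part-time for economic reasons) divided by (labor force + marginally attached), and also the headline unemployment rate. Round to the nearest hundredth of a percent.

Broad underutilization rate ≈ 12.15%; headline unemployment rate ≈ 7.51%.

Labor force = 1,283.77 + 104.22 = 1,387.99 thousand.
Numerator = 104.22 + 19.42 + 47.32 = 170.96 thousand.
Denominator = 1,387.99 + 19.42 = 1,407.41 thousand.
Broad rate = 170.96 / 1,407.41 = 12.15%.
Headline unemployment rate = 104.22 / 1,387.99 = 7.51%.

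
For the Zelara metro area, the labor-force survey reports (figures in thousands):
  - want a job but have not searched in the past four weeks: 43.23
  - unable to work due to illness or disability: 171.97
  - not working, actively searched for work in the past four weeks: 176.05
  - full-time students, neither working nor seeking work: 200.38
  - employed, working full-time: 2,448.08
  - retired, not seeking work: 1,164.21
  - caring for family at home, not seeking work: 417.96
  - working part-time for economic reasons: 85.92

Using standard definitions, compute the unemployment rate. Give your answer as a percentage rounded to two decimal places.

Unemployment rate ≈ 6.50%.

Employed = 2,448.08 + 85.92 = 2,534.00 thousand (anyone who worked, including part-time for economic reasons, counts as employed).
Unemployed = 176.05 thousand.
Labor force = 2,534.00 + 176.05 = 2,710.05 thousand.
Unemployment rate = 176.05 / 2,710.05 = 6.50%.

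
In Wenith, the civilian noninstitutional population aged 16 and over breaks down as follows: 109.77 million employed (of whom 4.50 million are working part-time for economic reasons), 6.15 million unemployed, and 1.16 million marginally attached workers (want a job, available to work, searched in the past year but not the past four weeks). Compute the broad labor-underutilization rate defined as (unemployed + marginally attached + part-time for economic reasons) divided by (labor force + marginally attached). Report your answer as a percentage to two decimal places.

Labor force = 109.77 + 6.15 = 115.92 million.
Numerator = 6.15 + 1.16 + 4.50 = 11.81 million.
Denominator = 115.92 + 1.16 = 117.08 million.
Broad rate = 11.81 / 117.08 = 10.09%.

Broad underutilization rate ≈ 10.09%.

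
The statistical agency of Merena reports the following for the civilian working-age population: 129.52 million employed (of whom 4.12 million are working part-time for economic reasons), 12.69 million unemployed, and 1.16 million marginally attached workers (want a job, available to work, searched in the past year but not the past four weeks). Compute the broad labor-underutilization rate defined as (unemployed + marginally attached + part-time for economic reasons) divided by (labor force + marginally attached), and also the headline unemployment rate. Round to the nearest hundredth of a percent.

Labor force = 129.52 + 12.69 = 142.21 million.
Numerator = 12.69 + 1.16 + 4.12 = 17.97 million.
Denominator = 142.21 + 1.16 = 143.37 million.
Broad rate = 17.97 / 143.37 = 12.53%.
Headline unemployment rate = 12.69 / 142.21 = 8.92%.

Broad underutilization rate ≈ 12.53%; headline unemployment rate ≈ 8.92%.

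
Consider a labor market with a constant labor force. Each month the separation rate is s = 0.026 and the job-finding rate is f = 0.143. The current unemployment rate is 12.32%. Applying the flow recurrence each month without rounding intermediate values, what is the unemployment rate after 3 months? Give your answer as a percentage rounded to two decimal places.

With a fixed labor force, u_{t+1} = u_t + s·(1−u_t) − f·u_t = u_t·(1−s−f) + s.
Here 1−s−f = 0.831 and s = 0.026.
u_1 = 0.123200 × 0.831 + 0.026 = 0.128379.
u_2 = 0.128379 × 0.831 + 0.026 = 0.132683.
u_3 = 0.132683 × 0.831 + 0.026 = 0.136260.

Unemployment rate after three months ≈ 13.63%.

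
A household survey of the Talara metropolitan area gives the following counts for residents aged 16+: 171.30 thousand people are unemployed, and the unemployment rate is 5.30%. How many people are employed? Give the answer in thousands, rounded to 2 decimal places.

Labor force = U / u = 171.30 / 0.0530 ≈ 3,232.08 thousand.
Employed = labor force − unemployed = 3,232.08 − 171.30 = 3,060.78 thousand.

About 3,060.78 thousand are employed.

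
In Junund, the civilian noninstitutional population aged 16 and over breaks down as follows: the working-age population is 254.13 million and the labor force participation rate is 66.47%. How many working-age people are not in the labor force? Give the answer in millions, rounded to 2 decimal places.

Share not in the labor force = 1 − 0.6647 = 0.3353.
Not in labor force = 0.3353 × 254.13 ≈ 85.21 million.

About 85.21 million are not in the labor force.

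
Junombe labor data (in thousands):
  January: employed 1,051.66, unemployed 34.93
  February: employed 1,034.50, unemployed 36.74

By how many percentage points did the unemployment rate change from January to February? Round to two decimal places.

The unemployment rate changed by +0.22 percentage points.

January: labor force = 1,051.66 + 34.93 = 1,086.59; u = 34.93/1,086.59 = 3.21%.
February: labor force = 1,034.50 + 36.74 = 1,071.24; u = 36.74/1,071.24 = 3.43%.
Change = 3.43% − 3.21% = +0.22 pp.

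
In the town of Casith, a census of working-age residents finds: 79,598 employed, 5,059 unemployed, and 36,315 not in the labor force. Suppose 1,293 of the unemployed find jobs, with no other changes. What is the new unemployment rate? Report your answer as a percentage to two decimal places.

Initially, labor force = 79,598 + 5,059 = 84,657, so u = 5,059/84,657 = 5.98%.
After the change, unemployed falls and employed rises by 1,293; labor force unchanged → E = 80,891, U = 3,766, labor force = 84,657.
New unemployment rate = 3,766 / 84,657 = 4.45%.

New unemployment rate ≈ 4.45%.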